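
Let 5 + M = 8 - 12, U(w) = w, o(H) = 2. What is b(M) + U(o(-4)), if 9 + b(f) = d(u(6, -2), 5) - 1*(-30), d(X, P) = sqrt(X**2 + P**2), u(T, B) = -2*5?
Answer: 23 + 5*sqrt(5) ≈ 34.180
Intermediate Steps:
u(T, B) = -10
d(X, P) = sqrt(P**2 + X**2)
M = -9 (M = -5 + (8 - 12) = -5 - 4 = -9)
b(f) = 21 + 5*sqrt(5) (b(f) = -9 + (sqrt(5**2 + (-10)**2) - 1*(-30)) = -9 + (sqrt(25 + 100) + 30) = -9 + (sqrt(125) + 30) = -9 + (5*sqrt(5) + 30) = -9 + (30 + 5*sqrt(5)) = 21 + 5*sqrt(5))
b(M) + U(o(-4)) = (21 + 5*sqrt(5)) + 2 = 23 + 5*sqrt(5)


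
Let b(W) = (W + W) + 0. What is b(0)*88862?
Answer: 0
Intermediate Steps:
b(W) = 2*W (b(W) = 2*W + 0 = 2*W)
b(0)*88862 = (2*0)*88862 = 0*88862 = 0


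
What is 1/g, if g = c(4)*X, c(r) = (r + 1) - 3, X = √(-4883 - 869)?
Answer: -I*√1438/5752 ≈ -0.0065927*I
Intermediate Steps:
X = 2*I*√1438 (X = √(-5752) = 2*I*√1438 ≈ 75.842*I)
c(r) = -2 + r (c(r) = (1 + r) - 3 = -2 + r)
g = 4*I*√1438 (g = (-2 + 4)*(2*I*√1438) = 2*(2*I*√1438) = 4*I*√1438 ≈ 151.68*I)
1/g = 1/(4*I*√1438) = -I*√1438/5752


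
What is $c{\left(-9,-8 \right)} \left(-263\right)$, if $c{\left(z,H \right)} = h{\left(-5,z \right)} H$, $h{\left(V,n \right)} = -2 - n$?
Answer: $14728$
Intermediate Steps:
$c{\left(z,H \right)} = H \left(-2 - z\right)$ ($c{\left(z,H \right)} = \left(-2 - z\right) H = H \left(-2 - z\right)$)
$c{\left(-9,-8 \right)} \left(-263\right) = \left(-1\right) \left(-8\right) \left(2 - 9\right) \left(-263\right) = \left(-1\right) \left(-8\right) \left(-7\right) \left(-263\right) = \left(-56\right) \left(-263\right) = 14728$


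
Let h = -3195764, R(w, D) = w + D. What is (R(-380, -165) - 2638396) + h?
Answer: -5834705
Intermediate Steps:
R(w, D) = D + w
(R(-380, -165) - 2638396) + h = ((-165 - 380) - 2638396) - 3195764 = (-545 - 2638396) - 3195764 = -2638941 - 3195764 = -5834705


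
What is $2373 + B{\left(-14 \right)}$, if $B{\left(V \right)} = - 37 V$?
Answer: $2891$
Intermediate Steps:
$2373 + B{\left(-14 \right)} = 2373 - -518 = 2373 + 518 = 2891$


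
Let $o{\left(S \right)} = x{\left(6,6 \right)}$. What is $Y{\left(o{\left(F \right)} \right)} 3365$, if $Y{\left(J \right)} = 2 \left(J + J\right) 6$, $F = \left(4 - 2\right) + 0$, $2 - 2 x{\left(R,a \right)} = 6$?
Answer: $-161520$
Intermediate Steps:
$x{\left(R,a \right)} = -2$ ($x{\left(R,a \right)} = 1 - 3 = -2$)
$F = 2$ ($F = 2 + 0 = 2$)
$o{\left(S \right)} = -2$
$Y{\left(J \right)} = 24 J$ ($Y{\left(J \right)} = 2 \cdot 2 J 6 = 2 \cdot 12 J = 24 J$)
$Y{\left(o{\left(F \right)} \right)} 3365 = 24 \left(-2\right) 3365 = \left(-48\right) 3365 = -161520$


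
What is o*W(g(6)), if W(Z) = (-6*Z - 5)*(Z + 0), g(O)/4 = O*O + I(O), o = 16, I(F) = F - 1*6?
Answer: -2002176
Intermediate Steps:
I(F) = -6 + F (I(F) = F - 6 = -6 + F)
g(O) = -24 + 4*O + 4*O² (g(O) = 4*(O*O + (-6 + O)) = 4*(O² + (-6 + O)) = 4*(-6 + O + O²) = -24 + 4*O + 4*O²)
W(Z) = Z*(-5 - 6*Z) (W(Z) = (-5 - 6*Z)*Z = Z*(-5 - 6*Z))
o*W(g(6)) = 16*(-(-24 + 4*6 + 4*6²)*(5 + 6*(-24 + 4*6 + 4*6²))) = 16*(-(-24 + 24 + 4*36)*(5 + 6*(-24 + 24 + 4*36))) = 16*(-(-24 + 24 + 144)*(5 + 6*(-24 + 24 + 144))) = 16*(-1*144*(5 + 6*144)) = 16*(-1*144*(5 + 864)) = 16*(-1*144*869) = 16*(-125136) = -2002176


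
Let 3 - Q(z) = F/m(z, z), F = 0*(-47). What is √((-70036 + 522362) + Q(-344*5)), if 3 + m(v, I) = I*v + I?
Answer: √452329 ≈ 672.55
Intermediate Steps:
F = 0
m(v, I) = -3 + I + I*v (m(v, I) = -3 + (I*v + I) = -3 + (I + I*v) = -3 + I + I*v)
Q(z) = 3 (Q(z) = 3 - 0/(-3 + z + z*z) = 3 - 0/(-3 + z + z²) = 3 - 1*0 = 3 + 0 = 3)
√((-70036 + 522362) + Q(-344*5)) = √((-70036 + 522362) + 3) = √(452326 + 3) = √452329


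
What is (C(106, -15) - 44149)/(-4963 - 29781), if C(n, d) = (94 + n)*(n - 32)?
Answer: 29349/34744 ≈ 0.84472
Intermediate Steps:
C(n, d) = (-32 + n)*(94 + n) (C(n, d) = (94 + n)*(-32 + n) = (-32 + n)*(94 + n))
(C(106, -15) - 44149)/(-4963 - 29781) = ((-3008 + 106**2 + 62*106) - 44149)/(-4963 - 29781) = ((-3008 + 11236 + 6572) - 44149)/(-34744) = (14800 - 44149)*(-1/34744) = -29349*(-1/34744) = 29349/34744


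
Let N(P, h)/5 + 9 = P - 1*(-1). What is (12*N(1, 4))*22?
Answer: -9240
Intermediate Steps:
N(P, h) = -40 + 5*P (N(P, h) = -45 + 5*(P - 1*(-1)) = -45 + 5*(P + 1) = -45 + 5*(1 + P) = -45 + (5 + 5*P) = -40 + 5*P)
(12*N(1, 4))*22 = (12*(-40 + 5*1))*22 = (12*(-40 + 5))*22 = (12*(-35))*22 = -420*22 = -9240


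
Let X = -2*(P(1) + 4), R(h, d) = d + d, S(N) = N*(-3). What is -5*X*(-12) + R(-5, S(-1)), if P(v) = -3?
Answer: -114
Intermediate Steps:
S(N) = -3*N
R(h, d) = 2*d
X = -2 (X = -2*(-3 + 4) = -2*1 = -2)
-5*X*(-12) + R(-5, S(-1)) = -5*(-2)*(-12) + 2*(-3*(-1)) = 10*(-12) + 2*3 = -120 + 6 = -114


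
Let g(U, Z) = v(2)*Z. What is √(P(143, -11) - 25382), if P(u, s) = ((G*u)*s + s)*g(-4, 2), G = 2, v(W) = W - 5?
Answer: 2*I*√1610 ≈ 80.25*I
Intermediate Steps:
v(W) = -5 + W
g(U, Z) = -3*Z (g(U, Z) = (-5 + 2)*Z = -3*Z)
P(u, s) = -6*s - 12*s*u (P(u, s) = ((2*u)*s + s)*(-3*2) = (2*s*u + s)*(-6) = (s + 2*s*u)*(-6) = -6*s - 12*s*u)
√(P(143, -11) - 25382) = √(-6*(-11)*(1 + 2*143) - 25382) = √(-6*(-11)*(1 + 286) - 25382) = √(-6*(-11)*287 - 25382) = √(18942 - 25382) = √(-6440) = 2*I*√1610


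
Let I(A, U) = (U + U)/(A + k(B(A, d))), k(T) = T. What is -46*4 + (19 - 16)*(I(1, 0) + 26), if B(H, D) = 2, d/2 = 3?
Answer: -106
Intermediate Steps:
d = 6 (d = 2*3 = 6)
I(A, U) = 2*U/(2 + A) (I(A, U) = (U + U)/(A + 2) = (2*U)/(2 + A) = 2*U/(2 + A))
-46*4 + (19 - 16)*(I(1, 0) + 26) = -46*4 + (19 - 16)*(2*0/(2 + 1) + 26) = -184 + 3*(2*0/3 + 26) = -184 + 3*(2*0*(⅓) + 26) = -184 + 3*(0 + 26) = -184 + 3*26 = -184 + 78 = -106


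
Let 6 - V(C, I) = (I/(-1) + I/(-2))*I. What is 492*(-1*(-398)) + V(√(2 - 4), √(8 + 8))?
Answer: 195846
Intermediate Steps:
V(C, I) = 6 + 3*I²/2 (V(C, I) = 6 - (I/(-1) + I/(-2))*I = 6 - (I*(-1) + I*(-½))*I = 6 - (-I - I/2)*I = 6 - (-3*I/2)*I = 6 - (-3)*I²/2 = 6 + 3*I²/2)
492*(-1*(-398)) + V(√(2 - 4), √(8 + 8)) = 492*(-1*(-398)) + (6 + 3*(√(8 + 8))²/2) = 492*398 + (6 + 3*(√16)²/2) = 195816 + (6 + (3/2)*4²) = 195816 + (6 + (3/2)*16) = 195816 + (6 + 24) = 195816 + 30 = 195846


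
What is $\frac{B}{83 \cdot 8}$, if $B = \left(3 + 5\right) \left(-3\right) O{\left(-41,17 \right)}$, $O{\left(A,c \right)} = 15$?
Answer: $- \frac{45}{83} \approx -0.54217$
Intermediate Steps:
$B = -360$ ($B = \left(3 + 5\right) \left(-3\right) 15 = 8 \left(-3\right) 15 = \left(-24\right) 15 = -360$)
$\frac{B}{83 \cdot 8} = - \frac{360}{83 \cdot 8} = - \frac{360}{664} = \left(-360\right) \frac{1}{664} = - \frac{45}{83}$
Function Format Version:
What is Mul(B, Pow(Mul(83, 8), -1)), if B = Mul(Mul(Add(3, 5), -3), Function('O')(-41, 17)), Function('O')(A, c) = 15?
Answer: Rational(-45, 83) ≈ -0.54217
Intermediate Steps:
B = -360 (B = Mul(Mul(Add(3, 5), -3), 15) = Mul(Mul(8, -3), 15) = Mul(-24, 15) = -360)
Mul(B, Pow(Mul(83, 8), -1)) = Mul(-360, Pow(Mul(83, 8), -1)) = Mul(-360, Pow(664, -1)) = Mul(-360, Rational(1, 664)) = Rational(-45, 83)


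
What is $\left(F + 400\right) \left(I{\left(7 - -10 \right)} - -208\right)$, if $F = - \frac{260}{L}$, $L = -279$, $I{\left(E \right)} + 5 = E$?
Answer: $\frac{24609200}{279} \approx 88205.0$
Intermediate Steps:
$I{\left(E \right)} = -5 + E$
$F = \frac{260}{279}$ ($F = - \frac{260}{-279} = \left(-260\right) \left(- \frac{1}{279}\right) = \frac{260}{279} \approx 0.9319$)
$\left(F + 400\right) \left(I{\left(7 - -10 \right)} - -208\right) = \left(\frac{260}{279} + 400\right) \left(\left(-5 + \left(7 - -10\right)\right) - -208\right) = \frac{111860 \left(\left(-5 + \left(7 + 10\right)\right) + 208\right)}{279} = \frac{111860 \left(\left(-5 + 17\right) + 208\right)}{279} = \frac{111860 \left(12 + 208\right)}{279} = \frac{111860}{279} \cdot 220 = \frac{24609200}{279}$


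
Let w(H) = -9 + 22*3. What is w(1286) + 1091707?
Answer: 1091764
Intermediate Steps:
w(H) = 57 (w(H) = -9 + 66 = 57)
w(1286) + 1091707 = 57 + 1091707 = 1091764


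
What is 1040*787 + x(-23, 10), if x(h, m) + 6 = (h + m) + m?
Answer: 818471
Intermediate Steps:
x(h, m) = -6 + h + 2*m (x(h, m) = -6 + ((h + m) + m) = -6 + (h + 2*m) = -6 + h + 2*m)
1040*787 + x(-23, 10) = 1040*787 + (-6 - 23 + 2*10) = 818480 + (-6 - 23 + 20) = 818480 - 9 = 818471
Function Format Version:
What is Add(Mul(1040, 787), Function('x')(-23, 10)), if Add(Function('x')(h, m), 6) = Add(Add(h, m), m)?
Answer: 818471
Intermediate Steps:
Function('x')(h, m) = Add(-6, h, Mul(2, m)) (Function('x')(h, m) = Add(-6, Add(Add(h, m), m)) = Add(-6, Add(h, Mul(2, m))) = Add(-6, h, Mul(2, m)))
Add(Mul(1040, 787), Function('x')(-23, 10)) = Add(Mul(1040, 787), Add(-6, -23, Mul(2, 10))) = Add(818480, Add(-6, -23, 20)) = Add(818480, -9) = 818471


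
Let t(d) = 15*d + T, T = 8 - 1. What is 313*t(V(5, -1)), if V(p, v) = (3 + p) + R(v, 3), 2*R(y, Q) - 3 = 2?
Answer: 102977/2 ≈ 51489.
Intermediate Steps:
R(y, Q) = 5/2 (R(y, Q) = 3/2 + (½)*2 = 3/2 + 1 = 5/2)
T = 7
V(p, v) = 11/2 + p (V(p, v) = (3 + p) + 5/2 = 11/2 + p)
t(d) = 7 + 15*d (t(d) = 15*d + 7 = 7 + 15*d)
313*t(V(5, -1)) = 313*(7 + 15*(11/2 + 5)) = 313*(7 + 15*(21/2)) = 313*(7 + 315/2) = 313*(329/2) = 102977/2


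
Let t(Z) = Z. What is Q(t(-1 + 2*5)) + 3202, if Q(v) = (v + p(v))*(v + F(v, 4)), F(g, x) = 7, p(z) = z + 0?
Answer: 3490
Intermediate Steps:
p(z) = z
Q(v) = 2*v*(7 + v) (Q(v) = (v + v)*(v + 7) = (2*v)*(7 + v) = 2*v*(7 + v))
Q(t(-1 + 2*5)) + 3202 = 2*(-1 + 2*5)*(7 + (-1 + 2*5)) + 3202 = 2*(-1 + 10)*(7 + (-1 + 10)) + 3202 = 2*9*(7 + 9) + 3202 = 2*9*16 + 3202 = 288 + 3202 = 3490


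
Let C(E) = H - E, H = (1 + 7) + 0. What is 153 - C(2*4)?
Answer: 153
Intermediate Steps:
H = 8 (H = 8 + 0 = 8)
C(E) = 8 - E
153 - C(2*4) = 153 - (8 - 2*4) = 153 - (8 - 1*8) = 153 - (8 - 8) = 153 - 1*0 = 153 + 0 = 153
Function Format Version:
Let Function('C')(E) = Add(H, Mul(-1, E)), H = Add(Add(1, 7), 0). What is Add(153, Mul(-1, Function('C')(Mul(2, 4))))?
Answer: 153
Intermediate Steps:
H = 8 (H = Add(8, 0) = 8)
Function('C')(E) = Add(8, Mul(-1, E))
Add(153, Mul(-1, Function('C')(Mul(2, 4)))) = Add(153, Mul(-1, Add(8, Mul(-1, Mul(2, 4))))) = Add(153, Mul(-1, Add(8, Mul(-1, 8)))) = Add(153, Mul(-1, Add(8, -8))) = Add(153, Mul(-1, 0)) = Add(153, 0) = 153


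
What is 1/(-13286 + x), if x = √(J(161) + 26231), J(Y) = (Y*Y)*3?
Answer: -6643/88206901 - √103994/176413802 ≈ -7.7140e-5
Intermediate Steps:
J(Y) = 3*Y² (J(Y) = Y²*3 = 3*Y²)
x = √103994 (x = √(3*161² + 26231) = √(3*25921 + 26231) = √(77763 + 26231) = √103994 ≈ 322.48)
1/(-13286 + x) = 1/(-13286 + √103994)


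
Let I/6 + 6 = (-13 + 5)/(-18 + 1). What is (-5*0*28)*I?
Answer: 0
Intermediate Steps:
I = -564/17 (I = -36 + 6*((-13 + 5)/(-18 + 1)) = -36 + 6*(-8/(-17)) = -36 + 6*(-8*(-1/17)) = -36 + 6*(8/17) = -36 + 48/17 = -564/17 ≈ -33.176)
(-5*0*28)*I = (-5*0*28)*(-564/17) = (0*28)*(-564/17) = 0*(-564/17) = 0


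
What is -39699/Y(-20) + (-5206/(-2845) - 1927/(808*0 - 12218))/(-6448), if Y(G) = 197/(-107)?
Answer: 23221319947746549/1076935739360 ≈ 21562.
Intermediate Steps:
Y(G) = -197/107 (Y(G) = 197*(-1/107) = -197/107)
-39699/Y(-20) + (-5206/(-2845) - 1927/(808*0 - 12218))/(-6448) = -39699/(-197/107) + (-5206/(-2845) - 1927/(808*0 - 12218))/(-6448) = -39699*(-107/197) + (-5206*(-1/2845) - 1927/(0 - 12218))*(-1/6448) = 4247793/197 + (5206/2845 - 1927/(-12218))*(-1/6448) = 4247793/197 + (5206/2845 - 1927*(-1/12218))*(-1/6448) = 4247793/197 + (5206/2845 + 47/298)*(-1/6448) = 4247793/197 + (1685103/847810)*(-1/6448) = 4247793/197 - 1685103/5466678880 = 23221319947746549/1076935739360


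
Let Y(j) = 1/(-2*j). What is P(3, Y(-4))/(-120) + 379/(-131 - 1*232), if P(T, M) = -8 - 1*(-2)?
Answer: -7217/7260 ≈ -0.99408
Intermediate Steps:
Y(j) = -1/(2*j)
P(T, M) = -6 (P(T, M) = -8 + 2 = -6)
P(3, Y(-4))/(-120) + 379/(-131 - 1*232) = -6/(-120) + 379/(-131 - 1*232) = -6*(-1/120) + 379/(-131 - 232) = 1/20 + 379/(-363) = 1/20 + 379*(-1/363) = 1/20 - 379/363 = -7217/7260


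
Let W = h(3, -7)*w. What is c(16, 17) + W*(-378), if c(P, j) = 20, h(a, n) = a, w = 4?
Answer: -4516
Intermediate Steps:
W = 12 (W = 3*4 = 12)
c(16, 17) + W*(-378) = 20 + 12*(-378) = 20 - 4536 = -4516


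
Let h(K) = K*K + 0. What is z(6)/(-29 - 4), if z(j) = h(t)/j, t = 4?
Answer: -8/99 ≈ -0.080808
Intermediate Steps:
h(K) = K**2 (h(K) = K**2 + 0 = K**2)
z(j) = 16/j (z(j) = 4**2/j = 16/j)
z(6)/(-29 - 4) = (16/6)/(-29 - 4) = (16*(1/6))/(-33) = -1/33*8/3 = -8/99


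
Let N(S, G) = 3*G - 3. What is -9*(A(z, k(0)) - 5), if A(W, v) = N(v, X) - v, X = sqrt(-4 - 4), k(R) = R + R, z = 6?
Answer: 72 - 54*I*sqrt(2) ≈ 72.0 - 76.368*I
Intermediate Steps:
k(R) = 2*R
X = 2*I*sqrt(2) (X = sqrt(-8) = 2*I*sqrt(2) ≈ 2.8284*I)
N(S, G) = -3 + 3*G
A(W, v) = -3 - v + 6*I*sqrt(2) (A(W, v) = (-3 + 3*(2*I*sqrt(2))) - v = (-3 + 6*I*sqrt(2)) - v = -3 - v + 6*I*sqrt(2))
-9*(A(z, k(0)) - 5) = -9*((-3 - 2*0 + 6*I*sqrt(2)) - 5) = -9*((-3 - 1*0 + 6*I*sqrt(2)) - 5) = -9*((-3 + 0 + 6*I*sqrt(2)) - 5) = -9*((-3 + 6*I*sqrt(2)) - 5) = -9*(-8 + 6*I*sqrt(2)) = 72 - 54*I*sqrt(2)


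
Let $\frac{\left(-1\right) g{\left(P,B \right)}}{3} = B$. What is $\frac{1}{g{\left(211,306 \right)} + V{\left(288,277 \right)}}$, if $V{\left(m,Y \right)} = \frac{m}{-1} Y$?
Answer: $- \frac{1}{80694} \approx -1.2392 \cdot 10^{-5}$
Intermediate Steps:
$g{\left(P,B \right)} = - 3 B$
$V{\left(m,Y \right)} = - Y m$ ($V{\left(m,Y \right)} = m \left(-1\right) Y = - m Y = - Y m$)
$\frac{1}{g{\left(211,306 \right)} + V{\left(288,277 \right)}} = \frac{1}{\left(-3\right) 306 - 277 \cdot 288} = \frac{1}{-918 - 79776} = \frac{1}{-80694} = - \frac{1}{80694}$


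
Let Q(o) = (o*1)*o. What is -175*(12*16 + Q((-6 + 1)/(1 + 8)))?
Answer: -2725975/81 ≈ -33654.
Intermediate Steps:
Q(o) = o² (Q(o) = o*o = o²)
-175*(12*16 + Q((-6 + 1)/(1 + 8))) = -175*(12*16 + ((-6 + 1)/(1 + 8))²) = -175*(192 + (-5/9)²) = -175*(192 + 25/81) = -175*15577/81 = -2725975/81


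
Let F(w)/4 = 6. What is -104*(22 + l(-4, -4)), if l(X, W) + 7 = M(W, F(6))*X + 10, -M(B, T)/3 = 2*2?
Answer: -7592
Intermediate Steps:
F(w) = 24 (F(w) = 4*6 = 24)
M(B, T) = -12 (M(B, T) = -6*2 = -3*4 = -12)
l(X, W) = 3 - 12*X (l(X, W) = -7 + (-12*X + 10) = -7 + (10 - 12*X) = 3 - 12*X)
-104*(22 + l(-4, -4)) = -104*(22 + (3 - 12*(-4))) = -104*(22 + (3 + 48)) = -104*(22 + 51) = -104*73 = -7592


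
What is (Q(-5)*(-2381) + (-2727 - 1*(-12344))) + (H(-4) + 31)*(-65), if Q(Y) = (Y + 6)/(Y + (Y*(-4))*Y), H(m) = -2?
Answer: 814241/105 ≈ 7754.7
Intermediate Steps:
Q(Y) = (6 + Y)/(Y - 4*Y²) (Q(Y) = (6 + Y)/(Y + (-4*Y)*Y) = (6 + Y)/(Y - 4*Y²))
(Q(-5)*(-2381) + (-2727 - 1*(-12344))) + (H(-4) + 31)*(-65) = (((-6 - 1*(-5))/((-5)*(-1 + 4*(-5))))*(-2381) + (-2727 - 1*(-12344))) + (-2 + 31)*(-65) = (-(-6 + 5)/(5*(-1 - 20))*(-2381) + (-2727 + 12344)) + 29*(-65) = (-⅕*(-1)/(-21)*(-2381) + 9617) - 1885 = (-⅕*(-1/21)*(-1)*(-2381) + 9617) - 1885 = (-1/105*(-2381) + 9617) - 1885 = (2381/105 + 9617) - 1885 = 1012166/105 - 1885 = 814241/105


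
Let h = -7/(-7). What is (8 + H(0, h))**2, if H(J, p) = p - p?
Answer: 64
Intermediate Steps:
h = 1 (h = -7*(-1/7) = 1)
H(J, p) = 0
(8 + H(0, h))**2 = (8 + 0)**2 = 8**2 = 64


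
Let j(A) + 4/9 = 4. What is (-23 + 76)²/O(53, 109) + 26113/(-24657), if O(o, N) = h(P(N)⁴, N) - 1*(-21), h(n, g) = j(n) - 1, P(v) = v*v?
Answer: 11656937/98628 ≈ 118.19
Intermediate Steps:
P(v) = v²
j(A) = 32/9 (j(A) = -4/9 + 4 = 32/9)
h(n, g) = 23/9 (h(n, g) = 32/9 - 1 = 23/9)
O(o, N) = 212/9 (O(o, N) = 23/9 - 1*(-21) = 23/9 + 21 = 212/9)
(-23 + 76)²/O(53, 109) + 26113/(-24657) = (-23 + 76)²/(212/9) + 26113/(-24657) = 53²*(9/212) + 26113*(-1/24657) = 2809*(9/212) - 26113/24657 = 477/4 - 26113/24657 = 11656937/98628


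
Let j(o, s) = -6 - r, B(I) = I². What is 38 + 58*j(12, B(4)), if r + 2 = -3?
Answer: -20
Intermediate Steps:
r = -5 (r = -2 - 3 = -5)
j(o, s) = -1 (j(o, s) = -6 - 1*(-5) = -6 + 5 = -1)
38 + 58*j(12, B(4)) = 38 + 58*(-1) = 38 - 58 = -20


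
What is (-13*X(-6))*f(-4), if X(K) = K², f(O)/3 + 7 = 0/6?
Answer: 9828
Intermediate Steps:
f(O) = -21 (f(O) = -21 + 3*(0/6) = -21 + 3*(0*(⅙)) = -21 + 3*0 = -21 + 0 = -21)
(-13*X(-6))*f(-4) = -13*(-6)²*(-21) = -13*36*(-21) = -468*(-21) = 9828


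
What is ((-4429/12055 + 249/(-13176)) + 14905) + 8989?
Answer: 1265060757907/52945560 ≈ 23894.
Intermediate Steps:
((-4429/12055 + 249/(-13176)) + 14905) + 8989 = ((-4429*1/12055 + 249*(-1/13176)) + 14905) + 8989 = ((-4429/12055 - 83/4392) + 14905) + 8989 = (-20452733/52945560 + 14905) + 8989 = 789133119067/52945560 + 8989 = 1265060757907/52945560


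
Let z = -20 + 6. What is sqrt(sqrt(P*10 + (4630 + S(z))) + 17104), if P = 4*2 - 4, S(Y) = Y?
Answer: 2*sqrt(4276 + sqrt(291)) ≈ 131.04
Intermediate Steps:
z = -14
P = 4 (P = 8 - 4 = 4)
sqrt(sqrt(P*10 + (4630 + S(z))) + 17104) = sqrt(sqrt(4*10 + (4630 - 14)) + 17104) = sqrt(sqrt(40 + 4616) + 17104) = sqrt(sqrt(4656) + 17104) = sqrt(4*sqrt(291) + 17104) = sqrt(17104 + 4*sqrt(291))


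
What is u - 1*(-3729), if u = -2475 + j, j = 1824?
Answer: 3078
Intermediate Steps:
u = -651 (u = -2475 + 1824 = -651)
u - 1*(-3729) = -651 - 1*(-3729) = -651 + 3729 = 3078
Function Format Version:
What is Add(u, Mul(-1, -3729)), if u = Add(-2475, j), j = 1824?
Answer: 3078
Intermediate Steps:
u = -651 (u = Add(-2475, 1824) = -651)
Add(u, Mul(-1, -3729)) = Add(-651, Mul(-1, -3729)) = Add(-651, 3729) = 3078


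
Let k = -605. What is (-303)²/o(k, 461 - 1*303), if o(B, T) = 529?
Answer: 91809/529 ≈ 173.55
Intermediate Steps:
(-303)²/o(k, 461 - 1*303) = (-303)²/529 = 91809*(1/529) = 91809/529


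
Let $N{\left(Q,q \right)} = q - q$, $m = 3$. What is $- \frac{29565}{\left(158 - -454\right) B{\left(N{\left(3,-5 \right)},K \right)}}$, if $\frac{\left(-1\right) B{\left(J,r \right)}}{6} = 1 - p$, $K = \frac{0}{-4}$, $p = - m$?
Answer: $\frac{1095}{544} \approx 2.0129$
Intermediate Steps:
$p = -3$ ($p = \left(-1\right) 3 = -3$)
$K = 0$ ($K = 0 \left(- \frac{1}{4}\right) = 0$)
$N{\left(Q,q \right)} = 0$
$B{\left(J,r \right)} = -24$ ($B{\left(J,r \right)} = - 6 \left(1 - -3\right) = - 6 \left(1 + 3\right) = \left(-6\right) 4 = -24$)
$- \frac{29565}{\left(158 - -454\right) B{\left(N{\left(3,-5 \right)},K \right)}} = - \frac{29565}{\left(158 - -454\right) \left(-24\right)} = - \frac{29565}{\left(158 + 454\right) \left(-24\right)} = - \frac{29565}{612 \left(-24\right)} = - \frac{29565}{-14688} = \left(-29565\right) \left(- \frac{1}{14688}\right) = \frac{1095}{544}$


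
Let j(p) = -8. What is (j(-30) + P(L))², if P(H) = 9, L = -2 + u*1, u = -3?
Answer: 1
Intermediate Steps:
L = -5 (L = -2 - 3*1 = -2 - 3 = -5)
(j(-30) + P(L))² = (-8 + 9)² = 1² = 1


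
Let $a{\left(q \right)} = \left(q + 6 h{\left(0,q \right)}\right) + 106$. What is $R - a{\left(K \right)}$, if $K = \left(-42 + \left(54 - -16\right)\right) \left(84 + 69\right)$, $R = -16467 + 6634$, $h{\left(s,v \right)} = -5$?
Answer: $-14193$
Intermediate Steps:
$R = -9833$
$K = 4284$ ($K = \left(-42 + \left(54 + 16\right)\right) 153 = \left(-42 + 70\right) 153 = 28 \cdot 153 = 4284$)
$a{\left(q \right)} = 76 + q$ ($a{\left(q \right)} = \left(q + 6 \left(-5\right)\right) + 106 = \left(q - 30\right) + 106 = \left(-30 + q\right) + 106 = 76 + q$)
$R - a{\left(K \right)} = -9833 - \left(76 + 4284\right) = -9833 - 4360 = -14193$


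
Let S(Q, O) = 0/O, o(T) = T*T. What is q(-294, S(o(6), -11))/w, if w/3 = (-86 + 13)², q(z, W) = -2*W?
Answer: 0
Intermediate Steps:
o(T) = T²
S(Q, O) = 0
w = 15987 (w = 3*(-86 + 13)² = 3*(-73)² = 3*5329 = 15987)
q(-294, S(o(6), -11))/w = -2*0/15987 = 0*(1/15987) = 0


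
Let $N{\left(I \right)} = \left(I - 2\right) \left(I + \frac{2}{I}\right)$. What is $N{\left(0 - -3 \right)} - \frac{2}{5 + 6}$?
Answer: $\frac{115}{33} \approx 3.4848$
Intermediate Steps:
$N{\left(I \right)} = \left(-2 + I\right) \left(I + \frac{2}{I}\right)$
$N{\left(0 - -3 \right)} - \frac{2}{5 + 6} = \left(2 + \left(0 - -3\right)^{2} - \frac{4}{0 - -3} - 2 \left(0 - -3\right)\right) - \frac{2}{5 + 6} = \left(2 + \left(0 + 3\right)^{2} - \frac{4}{0 + 3} - 2 \left(0 + 3\right)\right) - \frac{2}{11} = \left(2 + 3^{2} - \frac{4}{3} - 6\right) - \frac{2}{11} = \left(2 + 9 - \frac{4}{3} - 6\right) - \frac{2}{11} = \frac{11}{3} - \frac{2}{11} = \frac{115}{33}$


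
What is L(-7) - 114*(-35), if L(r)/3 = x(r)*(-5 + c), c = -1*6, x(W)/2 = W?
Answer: 4452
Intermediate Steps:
x(W) = 2*W
c = -6
L(r) = -66*r (L(r) = 3*((2*r)*(-5 - 6)) = 3*((2*r)*(-11)) = 3*(-22*r) = -66*r)
L(-7) - 114*(-35) = -66*(-7) - 114*(-35) = 462 + 3990 = 4452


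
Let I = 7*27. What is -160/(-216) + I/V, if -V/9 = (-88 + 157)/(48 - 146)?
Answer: 18982/621 ≈ 30.567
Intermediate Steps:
V = 621/98 (V = -9*(-88 + 157)/(48 - 146) = -621/(-98) = -621*(-1)/98 = -9*(-69/98) = 621/98 ≈ 6.3367)
I = 189
-160/(-216) + I/V = -160/(-216) + 189/(621/98) = -160*(-1/216) + 189*(98/621) = 20/27 + 686/23 = 18982/621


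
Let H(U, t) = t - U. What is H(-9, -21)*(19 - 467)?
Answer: 5376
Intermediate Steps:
H(-9, -21)*(19 - 467) = (-21 - 1*(-9))*(19 - 467) = (-21 + 9)*(-448) = -12*(-448) = 5376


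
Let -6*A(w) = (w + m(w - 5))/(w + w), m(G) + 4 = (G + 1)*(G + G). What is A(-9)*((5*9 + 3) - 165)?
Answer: -1521/4 ≈ -380.25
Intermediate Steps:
m(G) = -4 + 2*G*(1 + G) (m(G) = -4 + (G + 1)*(G + G) = -4 + (1 + G)*(2*G) = -4 + 2*G*(1 + G))
A(w) = -(-14 + 2*(-5 + w)**2 + 3*w)/(12*w) (A(w) = -(w + (-4 + 2*(w - 5) + 2*(w - 5)**2))/(6*(w + w)) = -(w + (-4 + 2*(-5 + w) + 2*(-5 + w)**2))/(6*(2*w)) = -(w + (-4 + (-10 + 2*w) + 2*(-5 + w)**2))*1/(2*w)/6 = -(w + (-14 + 2*w + 2*(-5 + w)**2))*1/(2*w)/6 = -(-14 + 2*(-5 + w)**2 + 3*w)*1/(2*w)/6 = -(-14 + 2*(-5 + w)**2 + 3*w)/(12*w))
A(-9)*((5*9 + 3) - 165) = (17/12 - 3/(-9) - 1/6*(-9))*((5*9 + 3) - 165) = (17/12 - 3*(-1/9) + 3/2)*((45 + 3) - 165) = (17/12 + 1/3 + 3/2)*(48 - 165) = (13/4)*(-117) = -1521/4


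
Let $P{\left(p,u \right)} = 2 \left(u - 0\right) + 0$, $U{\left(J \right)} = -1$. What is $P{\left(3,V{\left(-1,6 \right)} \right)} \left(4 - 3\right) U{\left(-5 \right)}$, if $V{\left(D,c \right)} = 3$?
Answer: $-6$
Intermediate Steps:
$P{\left(p,u \right)} = 2 u$ ($P{\left(p,u \right)} = 2 \left(u + 0\right) + 0 = 2 u + 0 = 2 u$)
$P{\left(3,V{\left(-1,6 \right)} \right)} \left(4 - 3\right) U{\left(-5 \right)} = 2 \cdot 3 \left(4 - 3\right) \left(-1\right) = 6 \cdot 1 \left(-1\right) = 6 \left(-1\right) = -6$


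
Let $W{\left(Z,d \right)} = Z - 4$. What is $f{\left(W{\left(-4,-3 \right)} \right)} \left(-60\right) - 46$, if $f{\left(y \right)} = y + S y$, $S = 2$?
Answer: $1394$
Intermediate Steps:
$W{\left(Z,d \right)} = -4 + Z$
$f{\left(y \right)} = 3 y$ ($f{\left(y \right)} = y + 2 y = 3 y$)
$f{\left(W{\left(-4,-3 \right)} \right)} \left(-60\right) - 46 = 3 \left(-4 - 4\right) \left(-60\right) - 46 = 3 \left(-8\right) \left(-60\right) - 46 = \left(-24\right) \left(-60\right) - 46 = 1440 - 46 = 1394$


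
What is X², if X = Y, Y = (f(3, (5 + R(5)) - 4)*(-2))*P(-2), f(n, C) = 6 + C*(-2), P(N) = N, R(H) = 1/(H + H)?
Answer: 5776/25 ≈ 231.04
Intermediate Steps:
R(H) = 1/(2*H)
f(n, C) = 6 - 2*C
Y = 76/5 (Y = ((6 - 2*((5 + (½)/5) - 4))*(-2))*(-2) = ((6 - 2*((5 + (½)*(⅕)) - 4))*(-2))*(-2) = ((6 - 2*((5 + ⅒) - 4))*(-2))*(-2) = ((6 - 2*(51/10 - 4))*(-2))*(-2) = ((6 - 2*11/10)*(-2))*(-2) = ((6 - 11/5)*(-2))*(-2) = ((19/5)*(-2))*(-2) = -38/5*(-2) = 76/5 ≈ 15.200)
X = 76/5 ≈ 15.200
X² = (76/5)² = 5776/25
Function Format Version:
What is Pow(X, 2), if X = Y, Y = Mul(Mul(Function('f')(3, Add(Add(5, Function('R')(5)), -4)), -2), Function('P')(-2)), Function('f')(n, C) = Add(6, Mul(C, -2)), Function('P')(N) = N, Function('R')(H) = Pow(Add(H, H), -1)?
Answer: Rational(5776, 25) ≈ 231.04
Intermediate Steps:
Function('R')(H) = Mul(Rational(1, 2), Pow(H, -1)) (Function('R')(H) = Pow(Mul(2, H), -1) = Mul(Rational(1, 2), Pow(H, -1)))
Function('f')(n, C) = Add(6, Mul(-2, C))
Y = Rational(76, 5) (Y = Mul(Mul(Add(6, Mul(-2, Add(Add(5, Mul(Rational(1, 2), Pow(5, -1))), -4))), -2), -2) = Mul(Mul(Add(6, Mul(-2, Add(Add(5, Mul(Rational(1, 2), Rational(1, 5))), -4))), -2), -2) = Mul(Mul(Add(6, Mul(-2, Add(Add(5, Rational(1, 10)), -4))), -2), -2) = Mul(Mul(Add(6, Mul(-2, Add(Rational(51, 10), -4))), -2), -2) = Mul(Mul(Add(6, Mul(-2, Rational(11, 10))), -2), -2) = Mul(Mul(Add(6, Rational(-11, 5)), -2), -2) = Mul(Mul(Rational(19, 5), -2), -2) = Mul(Rational(-38, 5), -2) = Rational(76, 5) ≈ 15.200)
X = Rational(76, 5) ≈ 15.200
Pow(X, 2) = Pow(Rational(76, 5), 2) = Rational(5776, 25)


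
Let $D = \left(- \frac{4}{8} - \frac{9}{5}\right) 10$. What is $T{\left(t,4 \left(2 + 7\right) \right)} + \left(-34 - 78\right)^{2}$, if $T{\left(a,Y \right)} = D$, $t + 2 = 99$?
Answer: $12521$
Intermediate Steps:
$t = 97$ ($t = -2 + 99 = 97$)
$D = -23$ ($D = \left(\left(-4\right) \frac{1}{8} - \frac{9}{5}\right) 10 = \left(- \frac{1}{2} - \frac{9}{5}\right) 10 = \left(- \frac{23}{10}\right) 10 = -23$)
$T{\left(a,Y \right)} = -23$
$T{\left(t,4 \left(2 + 7\right) \right)} + \left(-34 - 78\right)^{2} = -23 + \left(-34 - 78\right)^{2} = -23 + \left(-112\right)^{2} = -23 + 12544 = 12521$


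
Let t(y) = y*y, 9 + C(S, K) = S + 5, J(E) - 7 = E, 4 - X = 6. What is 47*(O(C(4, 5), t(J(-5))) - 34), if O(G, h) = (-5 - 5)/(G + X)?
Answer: -1363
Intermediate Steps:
X = -2 (X = 4 - 1*6 = 4 - 6 = -2)
J(E) = 7 + E
C(S, K) = -4 + S (C(S, K) = -9 + (S + 5) = -9 + (5 + S) = -4 + S)
t(y) = y**2
O(G, h) = -10/(-2 + G) (O(G, h) = (-5 - 5)/(G - 2) = -10/(-2 + G))
47*(O(C(4, 5), t(J(-5))) - 34) = 47*(-10/(-2 + (-4 + 4)) - 34) = 47*(-10/(-2 + 0) - 34) = 47*(-10/(-2) - 34) = 47*(-10*(-1/2) - 34) = 47*(5 - 34) = 47*(-29) = -1363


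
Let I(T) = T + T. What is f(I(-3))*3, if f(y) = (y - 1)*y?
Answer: 126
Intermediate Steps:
I(T) = 2*T
f(y) = y*(-1 + y) (f(y) = (-1 + y)*y = y*(-1 + y))
f(I(-3))*3 = ((2*(-3))*(-1 + 2*(-3)))*3 = -6*(-1 - 6)*3 = -6*(-7)*3 = 42*3 = 126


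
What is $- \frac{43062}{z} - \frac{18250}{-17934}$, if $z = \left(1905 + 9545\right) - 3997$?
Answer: $- \frac{318128329}{66831051} \approx -4.7602$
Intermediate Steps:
$z = 7453$ ($z = 11450 - 3997 = 7453$)
$- \frac{43062}{z} - \frac{18250}{-17934} = - \frac{43062}{7453} - \frac{18250}{-17934} = \left(-43062\right) \frac{1}{7453} - - \frac{9125}{8967} = - \frac{43062}{7453} + \frac{9125}{8967} = - \frac{318128329}{66831051}$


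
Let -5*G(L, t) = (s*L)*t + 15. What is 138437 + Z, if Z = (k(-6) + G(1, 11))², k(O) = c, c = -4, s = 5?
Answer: 138761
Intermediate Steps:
k(O) = -4
G(L, t) = -3 - L*t (G(L, t) = -((5*L)*t + 15)/5 = -(5*L*t + 15)/5 = -(15 + 5*L*t)/5 = -3 - L*t)
Z = 324 (Z = (-4 + (-3 - 1*1*11))² = (-4 + (-3 - 11))² = (-4 - 14)² = (-18)² = 324)
138437 + Z = 138437 + 324 = 138761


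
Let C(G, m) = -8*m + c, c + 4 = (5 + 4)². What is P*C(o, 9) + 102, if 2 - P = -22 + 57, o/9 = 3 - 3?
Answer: -63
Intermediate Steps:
o = 0 (o = 9*(3 - 3) = 9*0 = 0)
P = -33 (P = 2 - (-22 + 57) = 2 - 1*35 = 2 - 35 = -33)
c = 77 (c = -4 + (5 + 4)² = -4 + 9² = -4 + 81 = 77)
C(G, m) = 77 - 8*m (C(G, m) = -8*m + 77 = 77 - 8*m)
P*C(o, 9) + 102 = -33*(77 - 8*9) + 102 = -33*(77 - 72) + 102 = -33*5 + 102 = -165 + 102 = -63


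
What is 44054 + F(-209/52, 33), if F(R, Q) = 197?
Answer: 44251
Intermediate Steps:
44054 + F(-209/52, 33) = 44054 + 197 = 44251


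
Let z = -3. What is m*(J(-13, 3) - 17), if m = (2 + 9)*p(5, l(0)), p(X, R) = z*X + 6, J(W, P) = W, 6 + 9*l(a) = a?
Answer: 2970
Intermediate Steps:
l(a) = -⅔ + a/9
p(X, R) = 6 - 3*X (p(X, R) = -3*X + 6 = 6 - 3*X)
m = -99 (m = (2 + 9)*(6 - 3*5) = 11*(6 - 15) = 11*(-9) = -99)
m*(J(-13, 3) - 17) = -99*(-13 - 17) = -99*(-30) = 2970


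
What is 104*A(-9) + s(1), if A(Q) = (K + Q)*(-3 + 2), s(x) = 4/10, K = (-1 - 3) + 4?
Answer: 4682/5 ≈ 936.40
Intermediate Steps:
K = 0 (K = -4 + 4 = 0)
s(x) = 2/5 (s(x) = 4*(1/10) = 2/5)
A(Q) = -Q (A(Q) = (0 + Q)*(-3 + 2) = Q*(-1) = -Q)
104*A(-9) + s(1) = 104*(-1*(-9)) + 2/5 = 104*9 + 2/5 = 936 + 2/5 = 4682/5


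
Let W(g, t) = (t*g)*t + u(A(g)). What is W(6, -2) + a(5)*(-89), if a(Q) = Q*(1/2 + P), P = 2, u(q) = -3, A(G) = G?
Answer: -2183/2 ≈ -1091.5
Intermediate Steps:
W(g, t) = -3 + g*t² (W(g, t) = (t*g)*t - 3 = (g*t)*t - 3 = g*t² - 3 = -3 + g*t²)
a(Q) = 5*Q/2 (a(Q) = Q*(1/2 + 2) = Q*(½ + 2) = Q*(5/2) = 5*Q/2)
W(6, -2) + a(5)*(-89) = (-3 + 6*(-2)²) + ((5/2)*5)*(-89) = (-3 + 6*4) + (25/2)*(-89) = (-3 + 24) - 2225/2 = 21 - 2225/2 = -2183/2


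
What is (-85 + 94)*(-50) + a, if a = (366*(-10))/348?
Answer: -13355/29 ≈ -460.52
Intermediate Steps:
a = -305/29 (a = -3660*1/348 = -305/29 ≈ -10.517)
(-85 + 94)*(-50) + a = (-85 + 94)*(-50) - 305/29 = 9*(-50) - 305/29 = -450 - 305/29 = -13355/29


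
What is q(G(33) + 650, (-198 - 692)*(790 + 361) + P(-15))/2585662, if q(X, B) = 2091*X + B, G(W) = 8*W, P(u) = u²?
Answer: 887009/2585662 ≈ 0.34305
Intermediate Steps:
q(X, B) = B + 2091*X
q(G(33) + 650, (-198 - 692)*(790 + 361) + P(-15))/2585662 = (((-198 - 692)*(790 + 361) + (-15)²) + 2091*(8*33 + 650))/2585662 = ((-890*1151 + 225) + 2091*(264 + 650))*(1/2585662) = ((-1024390 + 225) + 2091*914)*(1/2585662) = (-1024165 + 1911174)*(1/2585662) = 887009*(1/2585662) = 887009/2585662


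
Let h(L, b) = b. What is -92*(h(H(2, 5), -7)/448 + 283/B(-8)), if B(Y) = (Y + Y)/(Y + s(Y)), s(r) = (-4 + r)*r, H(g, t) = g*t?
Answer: 2291191/16 ≈ 1.4320e+5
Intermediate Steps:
s(r) = r*(-4 + r)
B(Y) = 2*Y/(Y + Y*(-4 + Y)) (B(Y) = (Y + Y)/(Y + Y*(-4 + Y)) = (2*Y)/(Y + Y*(-4 + Y)) = 2*Y/(Y + Y*(-4 + Y)))
-92*(h(H(2, 5), -7)/448 + 283/B(-8)) = -92*(-7/448 + 283/((2/(-3 - 8)))) = -92*(-7*1/448 + 283/((2/(-11)))) = -92*(-1/64 + 283/((2*(-1/11)))) = -92*(-1/64 + 283/(-2/11)) = -92*(-1/64 + 283*(-11/2)) = -92*(-1/64 - 3113/2) = -92*(-99617/64) = 2291191/16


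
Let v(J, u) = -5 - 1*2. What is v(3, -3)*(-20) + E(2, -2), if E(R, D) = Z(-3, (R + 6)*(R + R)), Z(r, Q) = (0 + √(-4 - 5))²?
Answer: 131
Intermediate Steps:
v(J, u) = -7 (v(J, u) = -5 - 2 = -7)
Z(r, Q) = -9 (Z(r, Q) = (0 + √(-9))² = (0 + 3*I)² = (3*I)² = -9)
E(R, D) = -9
v(3, -3)*(-20) + E(2, -2) = -7*(-20) - 9 = 140 - 9 = 131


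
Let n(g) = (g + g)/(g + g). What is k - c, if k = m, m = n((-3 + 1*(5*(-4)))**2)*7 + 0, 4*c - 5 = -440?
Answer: 463/4 ≈ 115.75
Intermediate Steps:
c = -435/4 (c = 5/4 + (1/4)*(-440) = 5/4 - 110 = -435/4 ≈ -108.75)
n(g) = 1 (n(g) = (2*g)/((2*g)) = (2*g)*(1/(2*g)) = 1)
m = 7 (m = 1*7 + 0 = 7 + 0 = 7)
k = 7
k - c = 7 - 1*(-435/4) = 7 + 435/4 = 463/4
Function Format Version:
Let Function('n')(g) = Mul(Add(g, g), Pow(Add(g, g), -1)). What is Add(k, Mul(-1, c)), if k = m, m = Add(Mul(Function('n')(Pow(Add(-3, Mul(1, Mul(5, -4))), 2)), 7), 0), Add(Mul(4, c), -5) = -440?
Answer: Rational(463, 4) ≈ 115.75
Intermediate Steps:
c = Rational(-435, 4) (c = Add(Rational(5, 4), Mul(Rational(1, 4), -440)) = Add(Rational(5, 4), -110) = Rational(-435, 4) ≈ -108.75)
Function('n')(g) = 1 (Function('n')(g) = Mul(Mul(2, g), Pow(Mul(2, g), -1)) = Mul(Mul(2, g), Mul(Rational(1, 2), Pow(g, -1))) = 1)
m = 7 (m = Add(Mul(1, 7), 0) = Add(7, 0) = 7)
k = 7
Add(k, Mul(-1, c)) = Add(7, Mul(-1, Rational(-435, 4))) = Add(7, Rational(435, 4)) = Rational(463, 4)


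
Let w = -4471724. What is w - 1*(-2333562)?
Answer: -2138162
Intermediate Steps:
w - 1*(-2333562) = -4471724 - 1*(-2333562) = -4471724 + 2333562 = -2138162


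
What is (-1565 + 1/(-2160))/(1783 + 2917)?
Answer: -3380401/10152000 ≈ -0.33298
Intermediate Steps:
(-1565 + 1/(-2160))/(1783 + 2917) = (-1565 - 1/2160)/4700 = -3380401/2160*1/4700 = -3380401/10152000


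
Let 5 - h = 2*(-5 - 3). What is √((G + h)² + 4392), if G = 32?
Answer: √7201 ≈ 84.859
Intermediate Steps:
h = 21 (h = 5 - 2*(-5 - 3) = 5 - 2*(-8) = 5 - 1*(-16) = 5 + 16 = 21)
√((G + h)² + 4392) = √((32 + 21)² + 4392) = √(53² + 4392) = √(2809 + 4392) = √7201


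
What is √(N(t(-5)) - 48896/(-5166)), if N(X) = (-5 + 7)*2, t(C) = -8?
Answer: 2*√2495465/861 ≈ 3.6695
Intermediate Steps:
N(X) = 4 (N(X) = 2*2 = 4)
√(N(t(-5)) - 48896/(-5166)) = √(4 - 48896/(-5166)) = √(4 - 48896*(-1/5166)) = √(4 + 24448/2583) = √(34780/2583) = 2*√2495465/861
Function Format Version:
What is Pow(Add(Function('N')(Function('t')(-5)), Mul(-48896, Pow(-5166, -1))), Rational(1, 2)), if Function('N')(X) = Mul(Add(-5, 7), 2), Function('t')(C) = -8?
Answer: Mul(Rational(2, 861), Pow(2495465, Rational(1, 2))) ≈ 3.6695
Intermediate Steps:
Function('N')(X) = 4 (Function('N')(X) = Mul(2, 2) = 4)
Pow(Add(Function('N')(Function('t')(-5)), Mul(-48896, Pow(-5166, -1))), Rational(1, 2)) = Pow(Add(4, Mul(-48896, Pow(-5166, -1))), Rational(1, 2)) = Pow(Add(4, Mul(-48896, Rational(-1, 5166))), Rational(1, 2)) = Pow(Add(4, Rational(24448, 2583)), Rational(1, 2)) = Pow(Rational(34780, 2583), Rational(1, 2)) = Mul(Rational(2, 861), Pow(2495465, Rational(1, 2)))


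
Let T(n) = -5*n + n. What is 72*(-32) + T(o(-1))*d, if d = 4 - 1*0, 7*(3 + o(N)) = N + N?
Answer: -15760/7 ≈ -2251.4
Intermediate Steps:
o(N) = -3 + 2*N/7 (o(N) = -3 + (N + N)/7 = -3 + (2*N)/7 = -3 + 2*N/7)
T(n) = -4*n
d = 4 (d = 4 + 0 = 4)
72*(-32) + T(o(-1))*d = 72*(-32) - 4*(-3 + (2/7)*(-1))*4 = -2304 - 4*(-3 - 2/7)*4 = -2304 - 4*(-23/7)*4 = -2304 + (92/7)*4 = -2304 + 368/7 = -15760/7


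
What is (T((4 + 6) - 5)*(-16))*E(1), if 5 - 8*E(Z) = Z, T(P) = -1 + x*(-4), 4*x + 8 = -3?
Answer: -80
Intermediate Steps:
x = -11/4 (x = -2 + (¼)*(-3) = -2 - ¾ = -11/4 ≈ -2.7500)
T(P) = 10 (T(P) = -1 - 11/4*(-4) = -1 + 11 = 10)
E(Z) = 5/8 - Z/8
(T((4 + 6) - 5)*(-16))*E(1) = (10*(-16))*(5/8 - ⅛*1) = -160*(5/8 - ⅛) = -160*½ = -80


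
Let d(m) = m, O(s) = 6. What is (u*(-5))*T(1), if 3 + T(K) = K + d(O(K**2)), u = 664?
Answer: -13280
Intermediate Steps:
T(K) = 3 + K (T(K) = -3 + (K + 6) = -3 + (6 + K) = 3 + K)
(u*(-5))*T(1) = (664*(-5))*(3 + 1) = -3320*4 = -13280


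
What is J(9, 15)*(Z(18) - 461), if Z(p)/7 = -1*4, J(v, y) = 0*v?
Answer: 0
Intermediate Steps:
J(v, y) = 0
Z(p) = -28 (Z(p) = 7*(-1*4) = 7*(-4) = -28)
J(9, 15)*(Z(18) - 461) = 0*(-28 - 461) = 0*(-489) = 0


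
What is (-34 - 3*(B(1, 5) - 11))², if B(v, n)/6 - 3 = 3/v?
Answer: 11881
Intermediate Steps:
B(v, n) = 18 + 18/v (B(v, n) = 18 + 6*(3/v) = 18 + 18/v)
(-34 - 3*(B(1, 5) - 11))² = (-34 - 3*((18 + 18/1) - 11))² = (-34 - 3*((18 + 18*1) - 11))² = (-34 - 3*((18 + 18) - 11))² = (-34 - 3*(36 - 11))² = (-34 - 3*25)² = (-34 - 75)² = (-109)² = 11881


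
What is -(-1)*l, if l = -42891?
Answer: -42891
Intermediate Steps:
-(-1)*l = -(-1)*(-42891) = -1*42891 = -42891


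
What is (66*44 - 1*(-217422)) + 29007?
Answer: 249333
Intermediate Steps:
(66*44 - 1*(-217422)) + 29007 = (2904 + 217422) + 29007 = 220326 + 29007 = 249333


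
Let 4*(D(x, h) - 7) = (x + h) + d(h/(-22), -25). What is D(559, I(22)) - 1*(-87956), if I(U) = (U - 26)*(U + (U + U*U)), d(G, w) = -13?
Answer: 175143/2 ≈ 87572.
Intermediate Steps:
I(U) = (-26 + U)*(U**2 + 2*U) (I(U) = (-26 + U)*(U + (U + U**2)) = (-26 + U)*(U**2 + 2*U))
D(x, h) = 15/4 + h/4 + x/4 (D(x, h) = 7 + ((x + h) - 13)/4 = 7 + ((h + x) - 13)/4 = 7 + (-13 + h + x)/4 = 7 + (-13/4 + h/4 + x/4) = 15/4 + h/4 + x/4)
D(559, I(22)) - 1*(-87956) = (15/4 + (22*(-52 + 22**2 - 24*22))/4 + (1/4)*559) - 1*(-87956) = (15/4 + (22*(-52 + 484 - 528))/4 + 559/4) + 87956 = (15/4 + (22*(-96))/4 + 559/4) + 87956 = (15/4 + (1/4)*(-2112) + 559/4) + 87956 = (15/4 - 528 + 559/4) + 87956 = -769/2 + 87956 = 175143/2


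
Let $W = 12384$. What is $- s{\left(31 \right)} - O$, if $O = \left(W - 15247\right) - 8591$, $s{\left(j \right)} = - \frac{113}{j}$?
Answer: $\frac{355187}{31} \approx 11458.0$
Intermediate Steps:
$O = -11454$ ($O = \left(12384 - 15247\right) - 8591 = -2863 - 8591 = -11454$)
$- s{\left(31 \right)} - O = - \frac{-113}{31} - -11454 = - \frac{-113}{31} + 11454 = \left(-1\right) \left(- \frac{113}{31}\right) + 11454 = \frac{113}{31} + 11454 = \frac{355187}{31}$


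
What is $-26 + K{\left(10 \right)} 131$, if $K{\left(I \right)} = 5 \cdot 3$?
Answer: $1939$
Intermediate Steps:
$K{\left(I \right)} = 15$
$-26 + K{\left(10 \right)} 131 = -26 + 15 \cdot 131 = -26 + 1965 = 1939$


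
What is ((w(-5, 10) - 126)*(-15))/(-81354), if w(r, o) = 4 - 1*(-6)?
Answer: -290/13559 ≈ -0.021388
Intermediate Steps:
w(r, o) = 10 (w(r, o) = 4 + 6 = 10)
((w(-5, 10) - 126)*(-15))/(-81354) = ((10 - 126)*(-15))/(-81354) = -116*(-15)*(-1/81354) = 1740*(-1/81354) = -290/13559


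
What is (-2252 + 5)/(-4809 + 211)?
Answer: 2247/4598 ≈ 0.48869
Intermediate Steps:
(-2252 + 5)/(-4809 + 211) = -2247/(-4598) = -2247*(-1/4598) = 2247/4598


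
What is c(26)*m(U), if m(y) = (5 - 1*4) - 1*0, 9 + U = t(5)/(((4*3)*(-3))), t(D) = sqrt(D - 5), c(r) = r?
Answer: 26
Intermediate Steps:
t(D) = sqrt(-5 + D)
U = -9 (U = -9 + sqrt(-5 + 5)/(((4*3)*(-3))) = -9 + sqrt(0)/((12*(-3))) = -9 + 0/(-36) = -9 + 0*(-1/36) = -9 + 0 = -9)
m(y) = 1 (m(y) = (5 - 4) + 0 = 1 + 0 = 1)
c(26)*m(U) = 26*1 = 26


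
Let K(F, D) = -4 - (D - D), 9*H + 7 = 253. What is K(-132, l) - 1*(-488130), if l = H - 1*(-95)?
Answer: 488126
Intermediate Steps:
H = 82/3 (H = -7/9 + (⅑)*253 = -7/9 + 253/9 = 82/3 ≈ 27.333)
l = 367/3 (l = 82/3 - 1*(-95) = 82/3 + 95 = 367/3 ≈ 122.33)
K(F, D) = -4 (K(F, D) = -4 - 1*0 = -4 + 0 = -4)
K(-132, l) - 1*(-488130) = -4 - 1*(-488130) = -4 + 488130 = 488126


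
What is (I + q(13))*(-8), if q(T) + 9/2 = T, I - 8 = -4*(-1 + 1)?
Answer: -132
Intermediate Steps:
I = 8 (I = 8 - 4*(-1 + 1) = 8 - 4*0 = 8 + 0 = 8)
q(T) = -9/2 + T
(I + q(13))*(-8) = (8 + (-9/2 + 13))*(-8) = (8 + 17/2)*(-8) = (33/2)*(-8) = -132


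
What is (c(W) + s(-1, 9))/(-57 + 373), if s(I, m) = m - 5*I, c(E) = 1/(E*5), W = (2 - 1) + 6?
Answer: 491/11060 ≈ 0.044394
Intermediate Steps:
W = 7 (W = 1 + 6 = 7)
c(E) = 1/(5*E)
(c(W) + s(-1, 9))/(-57 + 373) = ((⅕)/7 + (9 - 5*(-1)))/(-57 + 373) = ((⅕)*(⅐) + (9 + 5))/316 = (1/35 + 14)*(1/316) = (491/35)*(1/316) = 491/11060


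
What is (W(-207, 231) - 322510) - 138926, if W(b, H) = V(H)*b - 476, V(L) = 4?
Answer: -462740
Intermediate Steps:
W(b, H) = -476 + 4*b (W(b, H) = 4*b - 476 = -476 + 4*b)
(W(-207, 231) - 322510) - 138926 = ((-476 + 4*(-207)) - 322510) - 138926 = ((-476 - 828) - 322510) - 138926 = (-1304 - 322510) - 138926 = -323814 - 138926 = -462740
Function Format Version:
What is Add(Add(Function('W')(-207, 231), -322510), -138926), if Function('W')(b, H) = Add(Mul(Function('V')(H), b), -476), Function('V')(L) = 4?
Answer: -462740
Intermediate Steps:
Function('W')(b, H) = Add(-476, Mul(4, b)) (Function('W')(b, H) = Add(Mul(4, b), -476) = Add(-476, Mul(4, b)))
Add(Add(Function('W')(-207, 231), -322510), -138926) = Add(Add(Add(-476, Mul(4, -207)), -322510), -138926) = Add(Add(Add(-476, -828), -322510), -138926) = Add(Add(-1304, -322510), -138926) = Add(-323814, -138926) = -462740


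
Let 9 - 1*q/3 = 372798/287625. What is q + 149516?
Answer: 14337062327/95875 ≈ 1.4954e+5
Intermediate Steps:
q = 2215827/95875 (q = 27 - 1118394/287625 = 27 - 3*124266/95875 = 27 - 372798/95875 = 2215827/95875 ≈ 23.112)
q + 149516 = 2215827/95875 + 149516 = 14337062327/95875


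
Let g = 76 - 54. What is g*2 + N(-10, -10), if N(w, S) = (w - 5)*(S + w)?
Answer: 344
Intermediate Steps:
g = 22
N(w, S) = (-5 + w)*(S + w)
g*2 + N(-10, -10) = 22*2 + ((-10)² - 5*(-10) - 5*(-10) - 10*(-10)) = 44 + (100 + 50 + 50 + 100) = 44 + 300 = 344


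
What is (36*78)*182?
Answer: 511056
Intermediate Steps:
(36*78)*182 = 2808*182 = 511056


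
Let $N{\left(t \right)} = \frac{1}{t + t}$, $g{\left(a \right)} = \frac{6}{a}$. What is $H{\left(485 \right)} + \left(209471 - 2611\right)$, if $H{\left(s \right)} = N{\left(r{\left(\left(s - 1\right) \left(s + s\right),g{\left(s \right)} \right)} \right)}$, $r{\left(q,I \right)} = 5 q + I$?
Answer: $\frac{471015671562805}{2276978012} \approx 2.0686 \cdot 10^{5}$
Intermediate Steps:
$r{\left(q,I \right)} = I + 5 q$
$N{\left(t \right)} = \frac{1}{2 t}$
$H{\left(s \right)} = \frac{1}{2 \left(\frac{6}{s} + 10 s \left(-1 + s\right)\right)}$ ($H{\left(s \right)} = \frac{1}{2 \left(\frac{6}{s} + 5 \left(s - 1\right) \left(s + s\right)\right)} = \frac{1}{2 \left(\frac{6}{s} + 5 \left(-1 + s\right) 2 s\right)} = \frac{1}{2 \left(\frac{6}{s} + 5 \cdot 2 s \left(-1 + s\right)\right)} = \frac{1}{2 \left(\frac{6}{s} + 10 s \left(-1 + s\right)\right)}$)
$H{\left(485 \right)} + \left(209471 - 2611\right) = \frac{1}{4} \cdot 485 \frac{1}{3 + 5 \cdot 485^{2} \left(-1 + 485\right)} + \left(209471 - 2611\right) = \frac{1}{4} \cdot 485 \frac{1}{3 + 5 \cdot 235225 \cdot 484} + \left(209471 - 2611\right) = \frac{1}{4} \cdot 485 \frac{1}{3 + 569244500} + 206860 = \frac{1}{4} \cdot 485 \cdot \frac{1}{569244503} + 206860 = \frac{485}{2276978012} + 206860 = \frac{471015671562805}{2276978012}$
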